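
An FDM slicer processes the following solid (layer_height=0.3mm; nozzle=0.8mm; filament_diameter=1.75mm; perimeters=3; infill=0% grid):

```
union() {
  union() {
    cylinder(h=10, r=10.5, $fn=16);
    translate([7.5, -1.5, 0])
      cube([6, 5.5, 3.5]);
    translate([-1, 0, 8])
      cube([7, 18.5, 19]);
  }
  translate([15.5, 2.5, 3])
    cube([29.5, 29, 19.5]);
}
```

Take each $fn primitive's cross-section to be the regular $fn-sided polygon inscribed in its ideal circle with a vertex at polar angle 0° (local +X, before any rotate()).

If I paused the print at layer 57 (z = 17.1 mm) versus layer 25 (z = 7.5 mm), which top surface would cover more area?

Layer 57 (z = 17.1): the cylinder does not reach this height (z outside [0, 10]); the cube at (7.5, -1.5) is not intersected at this z (z outside [0, 3.5]); the cube at (-1, 0) is present — its section is the full 7×18.5 rectangle (area 129.50 mm²); Taking the union: only the 7×18.5 cube at (-1, 0) is present, so the union is just that shape — area = 129.50 mm²; the 29.5×29 cube at (15.5, 2.5) contributes its full rectangle (area 855.50 mm²); Combining (union): the 2 present regions are separate (no shared area or edge), so areas and boundary lengths simply add and each stays a separate island — area = 985.00 mm². So its area = 985.00 mm². Layer 25 (z = 7.5): the r=10.5 cylinder contributes a regular 16-gon of circumradius 10.5 (area = (16/2)·10.500²·sin(360°/16) = 337.53 mm²); the cube at (7.5, -1.5) does not reach this height (z outside [0, 3.5]); the cube at (-1, 0) is absent (z outside [8, 27]); Merging all regions: only the r=10.5 cylinder is present, so the union is just that shape — area = 337.53 mm²; the cube at (15.5, 2.5) is present — its section is the full 29.5×29 rectangle (area 855.50 mm²); Taking the union: the 2 present regions are separate (no shared area or edge), so areas and boundary lengths simply add and each stays a separate island — area = 1193.03 mm². So its area = 1193.03 mm². Layer 25 is larger (1193.03 vs 985.00 mm²).

layer 25 (z = 7.5 mm)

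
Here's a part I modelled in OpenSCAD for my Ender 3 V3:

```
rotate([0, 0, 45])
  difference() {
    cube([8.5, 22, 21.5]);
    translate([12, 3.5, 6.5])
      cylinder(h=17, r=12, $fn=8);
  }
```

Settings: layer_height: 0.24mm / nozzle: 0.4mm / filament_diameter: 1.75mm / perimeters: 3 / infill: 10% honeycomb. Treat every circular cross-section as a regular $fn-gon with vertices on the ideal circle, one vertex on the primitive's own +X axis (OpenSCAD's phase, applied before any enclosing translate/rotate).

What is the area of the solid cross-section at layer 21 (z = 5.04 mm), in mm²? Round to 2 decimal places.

187.00 mm²

At z = 5.04 mm: the cube (footprint 8.5×22) is included at this height (area 187.00 mm²); the cylinder at (12, 3.5) does not reach this height (z outside [6.5, 23.5]); After the difference (first − rest): none of the subtracted shapes is present at this height, so the 8.5×22 cube is unchanged — area = 187.00 mm²; (whole slice rotated 45° about Z — lengths, areas and connectivity unchanged). Overall, the cross-section is a single solid region. Net area = 187.00 mm².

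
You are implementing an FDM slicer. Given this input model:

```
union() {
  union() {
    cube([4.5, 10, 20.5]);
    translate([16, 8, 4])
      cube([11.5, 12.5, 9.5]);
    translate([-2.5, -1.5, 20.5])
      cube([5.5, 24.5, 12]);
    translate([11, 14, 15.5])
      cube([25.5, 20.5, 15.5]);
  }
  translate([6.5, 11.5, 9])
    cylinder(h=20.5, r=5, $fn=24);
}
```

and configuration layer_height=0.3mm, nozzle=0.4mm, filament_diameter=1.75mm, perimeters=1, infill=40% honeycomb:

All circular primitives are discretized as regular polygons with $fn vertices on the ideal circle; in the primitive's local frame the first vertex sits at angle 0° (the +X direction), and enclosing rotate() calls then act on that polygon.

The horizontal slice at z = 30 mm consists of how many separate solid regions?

2

At z = 30 mm: the cube is not intersected at this z (z outside [0, 20.5]); the cube at (16, 8) is absent (z outside [4, 13.5]); the cube at (-2.5, -1.5) is present — its section is the full 5.5×24.5 rectangle; the 25.5×20.5 cube at (11, 14) contributes its full rectangle; Merging all regions: the 2 present regions are separate (no shared area or edge), so areas and boundary lengths simply add and each stays a separate island — 2 connected regions; the cylinder at (6.5, 11.5) is not intersected at this z (z outside [9, 29.5]); Combining (union): only that combined region is present, so the union is just that shape — 2 connected regions. The result has 2 disconnected regions.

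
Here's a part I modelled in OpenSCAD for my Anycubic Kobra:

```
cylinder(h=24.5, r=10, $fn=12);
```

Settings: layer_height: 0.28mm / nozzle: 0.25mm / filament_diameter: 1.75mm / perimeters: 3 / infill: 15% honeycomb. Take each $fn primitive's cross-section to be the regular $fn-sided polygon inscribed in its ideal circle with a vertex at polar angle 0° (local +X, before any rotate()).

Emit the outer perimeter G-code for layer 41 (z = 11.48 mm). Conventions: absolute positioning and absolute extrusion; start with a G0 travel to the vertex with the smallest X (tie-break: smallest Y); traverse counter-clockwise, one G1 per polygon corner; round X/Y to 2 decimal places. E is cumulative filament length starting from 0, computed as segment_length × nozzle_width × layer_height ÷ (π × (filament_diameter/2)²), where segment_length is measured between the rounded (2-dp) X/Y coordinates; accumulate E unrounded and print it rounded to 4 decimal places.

G0 X-10.00 Y0.00 Z11.48
G1 X-8.66 Y-5.00 E0.1506
G1 X-5.00 Y-8.66 E0.3013
G1 X0.00 Y-10.00 E0.4519
G1 X5.00 Y-8.66 E0.6026
G1 X8.66 Y-5.00 E0.7532
G1 X10.00 Y0.00 E0.9039
G1 X8.66 Y5.00 E1.0545
G1 X5.00 Y8.66 E1.2051
G1 X0.00 Y10.00 E1.3558
G1 X-5.00 Y8.66 E1.5064
G1 X-8.66 Y5.00 E1.6571
G1 X-10.00 Y0.00 E1.8077

At z = 11.48 mm: the r=10 cylinder contributes a regular 12-gon of circumradius 10. The outline is a single polygon with 12 vertices. Extrusion per mm of travel: 0.25 × 0.28 / (π × 0.875²) = 0.029103. Accumulating E over each segment gives final E = 1.8077.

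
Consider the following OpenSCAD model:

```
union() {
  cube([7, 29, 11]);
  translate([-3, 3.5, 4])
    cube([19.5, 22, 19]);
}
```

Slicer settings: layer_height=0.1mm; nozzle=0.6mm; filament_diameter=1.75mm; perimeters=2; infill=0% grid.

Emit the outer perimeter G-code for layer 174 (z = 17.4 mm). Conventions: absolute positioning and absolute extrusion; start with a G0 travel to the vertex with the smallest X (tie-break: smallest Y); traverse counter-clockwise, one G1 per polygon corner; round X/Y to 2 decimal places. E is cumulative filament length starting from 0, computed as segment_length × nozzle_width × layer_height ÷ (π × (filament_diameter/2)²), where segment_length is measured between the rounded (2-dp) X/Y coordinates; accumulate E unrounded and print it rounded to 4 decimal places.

G0 X-3.00 Y3.50 Z17.40
G1 X16.50 Y3.50 E0.4864
G1 X16.50 Y25.50 E1.0352
G1 X-3.00 Y25.50 E1.5217
G1 X-3.00 Y3.50 E2.0704

At z = 17.4 mm: the cube is not intersected at this z (z outside [0, 11]); the 19.5×22 cube at (-3, 3.5) contributes its full rectangle; Combining (union): only the 19.5×22 cube at (-3, 3.5) is present, so the union is just that shape — 1 connected region. The outline is a single polygon with 4 vertices. Extrusion per mm of travel: 0.6 × 0.1 / (π × 0.875²) = 0.024945. Accumulating E over each segment gives final E = 2.0704.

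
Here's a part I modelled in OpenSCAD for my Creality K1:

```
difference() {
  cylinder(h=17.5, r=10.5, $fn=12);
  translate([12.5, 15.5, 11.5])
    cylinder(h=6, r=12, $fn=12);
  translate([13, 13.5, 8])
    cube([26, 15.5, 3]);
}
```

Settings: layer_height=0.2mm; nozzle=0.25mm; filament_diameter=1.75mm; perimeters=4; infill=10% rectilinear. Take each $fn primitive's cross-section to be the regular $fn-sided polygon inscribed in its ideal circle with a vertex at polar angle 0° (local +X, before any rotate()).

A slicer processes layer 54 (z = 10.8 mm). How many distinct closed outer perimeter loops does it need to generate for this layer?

1

At z = 10.8 mm: the cylinder: section is a regular 12-gon, circumradius r=10.5; the cylinder at (12.5, 15.5) is not intersected at this z (z outside [11.5, 17.5]); the 26×15.5 cube at (13, 13.5) contributes its full rectangle; After the difference (first − rest): starting from the r=10.5 cylinder, the 26×15.5 cube at (13, 13.5) misses the remaining region (no effect) — 1 connected region. The result has 1 disconnected region.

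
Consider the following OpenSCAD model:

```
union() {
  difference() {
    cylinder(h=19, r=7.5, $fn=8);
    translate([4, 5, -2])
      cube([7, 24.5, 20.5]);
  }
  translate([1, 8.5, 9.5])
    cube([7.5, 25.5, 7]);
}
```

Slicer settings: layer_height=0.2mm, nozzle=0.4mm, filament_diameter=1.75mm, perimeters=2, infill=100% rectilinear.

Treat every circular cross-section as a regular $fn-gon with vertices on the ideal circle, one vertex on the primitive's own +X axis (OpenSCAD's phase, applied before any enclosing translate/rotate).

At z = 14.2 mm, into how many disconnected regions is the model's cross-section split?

2

At z = 14.2 mm: the cylinder: section is a regular 8-gon, circumradius r=7.5; the cube at (4, 5) (footprint 7×24.5) is included at this height; Taking the first minus the rest: starting from the r=7.5 cylinder, the 7×24.5 cube at (4, 5) partially overlaps it — only the 0.77 mm² overlap (of its 171.50 mm²) is removed, clipping the outline — 1 connected region; the 7.5×25.5 cube at (1, 8.5) contributes its full rectangle; Taking the union: the 2 present regions are separate (no shared area or edge), so areas and boundary lengths simply add and each stays a separate island — 2 connected regions. The result has 2 disconnected regions.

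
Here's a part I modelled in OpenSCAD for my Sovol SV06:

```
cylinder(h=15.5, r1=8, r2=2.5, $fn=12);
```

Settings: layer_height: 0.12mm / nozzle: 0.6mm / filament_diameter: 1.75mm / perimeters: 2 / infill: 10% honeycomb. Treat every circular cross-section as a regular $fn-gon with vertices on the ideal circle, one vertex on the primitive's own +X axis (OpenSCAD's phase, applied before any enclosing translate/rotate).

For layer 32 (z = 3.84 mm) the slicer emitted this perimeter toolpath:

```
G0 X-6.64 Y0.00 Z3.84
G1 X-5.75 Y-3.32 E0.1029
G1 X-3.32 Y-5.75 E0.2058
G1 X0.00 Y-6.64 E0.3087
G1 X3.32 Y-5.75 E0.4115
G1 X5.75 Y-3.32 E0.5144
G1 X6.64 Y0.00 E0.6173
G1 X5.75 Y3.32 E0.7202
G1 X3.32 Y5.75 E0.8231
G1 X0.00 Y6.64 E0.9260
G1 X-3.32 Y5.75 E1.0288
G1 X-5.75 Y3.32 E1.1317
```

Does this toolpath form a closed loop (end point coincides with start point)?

no

Start point (G0): (-6.64, 0.00). End point (last G1): the path does not return to the start — open.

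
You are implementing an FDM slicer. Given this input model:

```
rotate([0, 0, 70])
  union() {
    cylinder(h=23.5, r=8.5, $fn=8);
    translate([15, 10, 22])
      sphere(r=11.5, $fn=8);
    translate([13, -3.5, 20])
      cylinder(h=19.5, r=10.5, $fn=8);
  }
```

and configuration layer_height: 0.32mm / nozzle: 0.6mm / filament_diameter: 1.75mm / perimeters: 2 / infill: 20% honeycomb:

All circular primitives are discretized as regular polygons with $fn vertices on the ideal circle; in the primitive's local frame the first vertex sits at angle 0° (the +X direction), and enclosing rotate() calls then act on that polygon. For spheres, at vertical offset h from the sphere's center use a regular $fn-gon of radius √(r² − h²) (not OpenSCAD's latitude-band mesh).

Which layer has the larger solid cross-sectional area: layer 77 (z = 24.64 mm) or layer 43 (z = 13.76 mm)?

layer 77 (z = 24.64 mm)

Layer 77 (z = 24.64): the cylinder is not intersected at this z (z outside [0, 23.5]); the sphere at (15, 10): section is a regular 8-gon, circumradius = √(r²−h²) = √(11.5²−2.64²) = 11.193 (area = (8/2)·11.193²·sin(360°/8) = 354.35 mm²); the r=10.5 cylinder at (13, -3.5) gives a regular 8-gon of circumradius 10.5 (constant along its height) (area = (8/2)·10.500²·sin(360°/8) = 311.83 mm²); Taking the union: the regions partially overlap — summed areas 666.18 mm² minus the doubly-counted overlap 74.09 mm² gives 592.09 mm² — area = 592.09 mm²; (rotated 70° about Z; rotation is an isometry so areas/perimeters/island counts are preserved). So its area = 592.09 mm². Layer 43 (z = 13.76): the cylinder: section is a regular 8-gon, circumradius r=8.5 (area = (8/2)·8.500²·sin(360°/8) = 204.35 mm²); the r=11.5 sphere at (15, 10) contributes a regular 8-gon of circumradius √(11.5²−8.24²) = 8.022 (area = (8/2)·8.022²·sin(360°/8) = 182.02 mm²); the cylinder at (13, -3.5) does not reach this height (z outside [20, 39.5]); Taking the union: the 2 present regions are separate (no shared area or edge), so areas and boundary lengths simply add and each stays a separate island — area = 386.37 mm²; (whole slice rotated 70° about Z — lengths, areas and connectivity unchanged). So its area = 386.37 mm². Layer 77 is larger (592.09 vs 386.37 mm²).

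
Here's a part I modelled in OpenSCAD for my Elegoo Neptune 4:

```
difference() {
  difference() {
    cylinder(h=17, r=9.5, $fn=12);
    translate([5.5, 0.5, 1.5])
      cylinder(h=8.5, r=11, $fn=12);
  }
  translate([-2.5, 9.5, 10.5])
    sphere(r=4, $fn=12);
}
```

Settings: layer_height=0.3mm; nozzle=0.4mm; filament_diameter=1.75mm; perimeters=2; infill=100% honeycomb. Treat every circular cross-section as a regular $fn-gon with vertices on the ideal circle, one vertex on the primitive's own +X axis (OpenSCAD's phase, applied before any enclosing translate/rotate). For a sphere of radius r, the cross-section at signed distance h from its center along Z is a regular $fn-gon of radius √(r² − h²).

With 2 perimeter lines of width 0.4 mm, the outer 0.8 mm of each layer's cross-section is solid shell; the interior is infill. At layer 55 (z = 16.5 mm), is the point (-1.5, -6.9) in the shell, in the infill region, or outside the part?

At z = 16.5 mm: the r=9.5 cylinder gives a regular 12-gon of circumradius 9.5 (constant along its height); the cylinder at (5.5, 0.5) is not intersected at this z (z outside [1.5, 10]); Subtracting the remaining from the first: none of the subtracted shapes is present at this height, so the r=9.5 cylinder is unchanged — 1 connected region; the sphere at (-2.5, 9.5) is not intersected at this z (|z−center|=6.000 > r=4); Taking the first minus the rest: none of the subtracted shapes is present at this height, so that combined region is unchanged — 1 connected region. Overall, the cross-section is a single solid region. The nearest boundary edge runs (-4.75, -8.23)→(-0.00, -9.50); distance from the point to it = 2.12 mm. The point is inside the cross-section and 2.12 mm from the nearest boundary — more than the 0.8 mm shell width (2 × 0.4), so it's in the infill interior.

infill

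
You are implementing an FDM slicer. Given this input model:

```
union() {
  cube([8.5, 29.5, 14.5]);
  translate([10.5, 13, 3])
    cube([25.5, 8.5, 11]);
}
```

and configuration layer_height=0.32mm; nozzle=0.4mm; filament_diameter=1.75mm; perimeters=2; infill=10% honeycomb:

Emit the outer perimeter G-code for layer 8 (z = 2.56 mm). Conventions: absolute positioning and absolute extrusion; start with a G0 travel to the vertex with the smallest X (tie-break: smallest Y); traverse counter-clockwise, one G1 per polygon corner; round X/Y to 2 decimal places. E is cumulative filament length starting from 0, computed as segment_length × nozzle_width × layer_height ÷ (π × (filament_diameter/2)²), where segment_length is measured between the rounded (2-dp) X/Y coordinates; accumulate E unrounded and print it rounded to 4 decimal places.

At z = 2.56 mm: the 8.5×29.5 cube contributes its full rectangle; the cube at (10.5, 13) does not reach this height (z outside [3, 14]); Merging all regions: only the 8.5×29.5 cube is present, so the union is just that shape — 1 connected region. The outline is a single polygon with 4 vertices. Extrusion per mm of travel: 0.4 × 0.32 / (π × 0.875²) = 0.053216. Accumulating E over each segment gives final E = 4.0444.

G0 X0.00 Y0.00 Z2.56
G1 X8.50 Y0.00 E0.4523
G1 X8.50 Y29.50 E2.0222
G1 X0.00 Y29.50 E2.4746
G1 X0.00 Y0.00 E4.0444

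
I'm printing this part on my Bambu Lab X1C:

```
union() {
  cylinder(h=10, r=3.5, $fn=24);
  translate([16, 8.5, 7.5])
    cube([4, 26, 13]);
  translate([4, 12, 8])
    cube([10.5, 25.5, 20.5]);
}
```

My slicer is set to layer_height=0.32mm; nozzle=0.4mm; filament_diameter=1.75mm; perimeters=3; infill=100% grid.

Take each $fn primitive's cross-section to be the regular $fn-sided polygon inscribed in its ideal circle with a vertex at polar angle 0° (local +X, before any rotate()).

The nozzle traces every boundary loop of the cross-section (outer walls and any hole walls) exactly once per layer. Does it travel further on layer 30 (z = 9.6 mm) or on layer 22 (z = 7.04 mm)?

Layer 30 (z = 9.6): the r=3.5 cylinder gives a regular 24-gon of circumradius 3.5 (constant along its height) (perimeter = 2·24·3.500·sin(180°/24) = 21.93 mm); the cube at (16, 8.5) (footprint 4×26) is included at this height (perimeter 60.00 mm); the cube at (4, 12) (footprint 10.5×25.5) is included at this height (perimeter 72.00 mm); Taking the union: the 3 present regions are separate (no shared area or edge), so areas and boundary lengths simply add and each stays a separate island — boundary = 153.93 mm. So its perimeter = 153.93 mm. Layer 22 (z = 7.04): the r=3.5 cylinder gives a regular 24-gon of circumradius 3.5 (constant along its height) (perimeter = 2·24·3.500·sin(180°/24) = 21.93 mm); the cube at (16, 8.5) does not reach this height (z outside [7.5, 20.5]); the cube at (4, 12) is absent (z outside [8, 28.5]); Taking the union: only the r=3.5 cylinder is present, so the union is just that shape — boundary = 21.93 mm. So its perimeter = 21.93 mm. Layer 30 is larger (153.93 vs 21.93 mm).

layer 30 (z = 9.6 mm)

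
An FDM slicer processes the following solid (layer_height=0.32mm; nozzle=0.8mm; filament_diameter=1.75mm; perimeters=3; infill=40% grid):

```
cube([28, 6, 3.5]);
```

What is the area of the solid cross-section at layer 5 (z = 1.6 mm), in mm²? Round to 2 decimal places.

At z = 1.6 mm: the 28×6 cube contributes its full rectangle (area 168.00 mm²). Overall, the cross-section is a single solid region. Net area = 168.00 mm².

168.00 mm²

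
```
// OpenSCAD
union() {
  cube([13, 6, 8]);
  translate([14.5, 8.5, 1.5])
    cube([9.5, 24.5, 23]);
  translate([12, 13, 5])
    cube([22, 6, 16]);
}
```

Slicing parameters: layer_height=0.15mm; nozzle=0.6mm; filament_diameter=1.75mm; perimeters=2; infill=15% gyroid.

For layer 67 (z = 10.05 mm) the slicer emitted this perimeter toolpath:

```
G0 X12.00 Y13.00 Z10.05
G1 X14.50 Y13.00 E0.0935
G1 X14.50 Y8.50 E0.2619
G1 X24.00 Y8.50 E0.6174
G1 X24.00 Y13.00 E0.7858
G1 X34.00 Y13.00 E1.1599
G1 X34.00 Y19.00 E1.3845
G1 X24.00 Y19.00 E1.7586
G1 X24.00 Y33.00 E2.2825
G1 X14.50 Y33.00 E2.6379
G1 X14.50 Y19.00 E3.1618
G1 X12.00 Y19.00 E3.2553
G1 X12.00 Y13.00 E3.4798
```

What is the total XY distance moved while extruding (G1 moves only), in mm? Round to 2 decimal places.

Sum the Euclidean lengths of each G1 segment: total = 93.00 mm.

93.00 mm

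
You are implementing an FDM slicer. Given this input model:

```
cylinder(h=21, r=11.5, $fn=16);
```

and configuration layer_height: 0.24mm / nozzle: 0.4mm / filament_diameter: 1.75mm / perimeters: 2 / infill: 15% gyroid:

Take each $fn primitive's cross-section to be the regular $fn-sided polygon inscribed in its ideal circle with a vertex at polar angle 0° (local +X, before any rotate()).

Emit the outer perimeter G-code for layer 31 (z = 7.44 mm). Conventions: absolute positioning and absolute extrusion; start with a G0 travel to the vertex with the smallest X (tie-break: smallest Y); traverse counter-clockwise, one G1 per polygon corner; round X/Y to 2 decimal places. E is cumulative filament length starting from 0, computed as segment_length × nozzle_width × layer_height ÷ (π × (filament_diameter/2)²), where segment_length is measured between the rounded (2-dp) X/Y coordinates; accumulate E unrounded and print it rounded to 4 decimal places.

At z = 7.44 mm: the r=11.5 cylinder contributes a regular 16-gon of circumradius 11.5. The outline is a single polygon with 16 vertices. Extrusion per mm of travel: 0.4 × 0.24 / (π × 0.875²) = 0.039912. Accumulating E over each segment gives final E = 2.8647.

G0 X-11.50 Y0.00 Z7.44
G1 X-10.62 Y-4.40 E0.1791
G1 X-8.13 Y-8.13 E0.3581
G1 X-4.40 Y-10.62 E0.5371
G1 X0.00 Y-11.50 E0.7162
G1 X4.40 Y-10.62 E0.8953
G1 X8.13 Y-8.13 E1.0743
G1 X10.62 Y-4.40 E1.2533
G1 X11.50 Y0.00 E1.4323
G1 X10.62 Y4.40 E1.6114
G1 X8.13 Y8.13 E1.7904
G1 X4.40 Y10.62 E1.9694
G1 X0.00 Y11.50 E2.1485
G1 X-4.40 Y10.62 E2.3276
G1 X-8.13 Y8.13 E2.5066
G1 X-10.62 Y4.40 E2.6856
G1 X-11.50 Y0.00 E2.8647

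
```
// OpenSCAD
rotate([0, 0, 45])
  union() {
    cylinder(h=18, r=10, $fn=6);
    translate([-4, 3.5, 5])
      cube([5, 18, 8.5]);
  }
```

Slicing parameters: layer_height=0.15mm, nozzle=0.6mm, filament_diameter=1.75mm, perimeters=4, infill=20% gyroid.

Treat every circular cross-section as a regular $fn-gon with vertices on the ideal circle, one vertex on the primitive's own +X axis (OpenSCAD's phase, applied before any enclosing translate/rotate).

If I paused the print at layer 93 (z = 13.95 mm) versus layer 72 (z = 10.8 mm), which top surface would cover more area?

layer 72 (z = 10.8 mm)

Layer 93 (z = 13.95): the r=10 cylinder contributes a regular 6-gon of circumradius 10 (area = (6/2)·10.000²·sin(360°/6) = 259.81 mm²); the cube at (-4, 3.5) is not intersected at this z (z outside [5, 13.5]); Taking the union: only the r=10 cylinder is present, so the union is just that shape — area = 259.81 mm²; (whole slice rotated 45° about Z — lengths, areas and connectivity unchanged). So its area = 259.81 mm². Layer 72 (z = 10.8): the r=10 cylinder gives a regular 6-gon of circumradius 10 (constant along its height) (area = (6/2)·10.000²·sin(360°/6) = 259.81 mm²); the cube at (-4, 3.5) (footprint 5×18) is included at this height (area 90.00 mm²); Merging all regions: the regions partially overlap — summed areas 349.81 mm² minus the doubly-counted overlap 25.80 mm² gives 324.01 mm² — area = 324.01 mm²; (rotated 45° about Z; rotation is an isometry so areas/perimeters/island counts are preserved). So its area = 324.01 mm². Layer 72 is larger (324.01 vs 259.81 mm²).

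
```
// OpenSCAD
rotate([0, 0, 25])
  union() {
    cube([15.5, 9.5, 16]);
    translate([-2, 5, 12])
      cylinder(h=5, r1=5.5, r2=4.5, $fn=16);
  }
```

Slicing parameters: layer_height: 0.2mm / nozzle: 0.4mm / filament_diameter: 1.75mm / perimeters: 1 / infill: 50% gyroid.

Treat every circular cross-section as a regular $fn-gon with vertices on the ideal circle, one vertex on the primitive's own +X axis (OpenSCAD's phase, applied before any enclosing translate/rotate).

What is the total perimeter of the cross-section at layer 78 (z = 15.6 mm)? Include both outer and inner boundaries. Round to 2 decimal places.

At z = 15.6 mm: the cube (footprint 15.5×9.5) is included at this height (perimeter 50.00 mm); the cone at (-2, 5): at t=0.720 of its height the radius interpolates to r₁+(r₂−r₁)t = 4.780, giving a regular 16-gon of that circumradius (perimeter = 2·16·4.780·sin(180°/16) = 29.84 mm); Combining (union): the regions partially overlap (shared area 16.66 mm²), so the edge portions inside another operand are dropped and the merged outline is re-measured after clipping — boundary = 60.46 mm; (rotated 25° about Z; rotation is an isometry so areas/perimeters/island counts are preserved). Overall, the cross-section is a single solid region. Total boundary length (outer) = 60.46 mm.

60.46 mm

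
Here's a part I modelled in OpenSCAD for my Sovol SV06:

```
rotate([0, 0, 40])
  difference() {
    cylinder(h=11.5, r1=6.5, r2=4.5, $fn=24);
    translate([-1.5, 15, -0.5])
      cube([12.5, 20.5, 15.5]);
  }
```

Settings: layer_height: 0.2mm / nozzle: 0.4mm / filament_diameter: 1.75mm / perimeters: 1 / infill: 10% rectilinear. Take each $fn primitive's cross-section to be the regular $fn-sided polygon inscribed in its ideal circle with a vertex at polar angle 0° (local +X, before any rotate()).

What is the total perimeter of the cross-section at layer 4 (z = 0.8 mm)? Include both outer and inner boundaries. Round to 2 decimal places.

39.85 mm

At z = 0.8 mm: the cone contributes a regular 24-gon of circumradius 6.361 (interpolated between r1=6.5 and r2=4.5 at t=0.070) (perimeter = 2·24·6.361·sin(180°/24) = 39.85 mm); the 12.5×20.5 cube at (-1.5, 15) contributes its full rectangle (perimeter 66.00 mm); Subtracting the remaining from the first: starting from the cone, the 12.5×20.5 cube at (-1.5, 15) misses the remaining region (no effect) — boundary = 39.85 mm; (rotated 40° about Z; rotation is an isometry so areas/perimeters/island counts are preserved). Overall, the cross-section is a single solid region. Total boundary length (outer) = 39.85 mm.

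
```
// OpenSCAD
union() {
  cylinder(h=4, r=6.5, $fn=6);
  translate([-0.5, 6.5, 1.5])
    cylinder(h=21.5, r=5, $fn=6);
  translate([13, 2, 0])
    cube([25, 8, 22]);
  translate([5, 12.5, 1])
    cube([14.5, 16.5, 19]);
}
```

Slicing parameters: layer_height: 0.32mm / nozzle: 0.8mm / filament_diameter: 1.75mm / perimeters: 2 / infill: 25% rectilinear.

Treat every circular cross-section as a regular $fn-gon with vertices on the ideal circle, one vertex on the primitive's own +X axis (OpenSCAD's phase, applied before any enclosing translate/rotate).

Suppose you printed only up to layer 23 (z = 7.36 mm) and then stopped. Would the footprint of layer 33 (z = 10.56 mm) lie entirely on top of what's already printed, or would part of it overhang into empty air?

Compare the two slices. At z = 7.36: the cylinder does not reach this height (z outside [0, 4]); the r=5 cylinder at (-0.5, 6.5) contributes a regular 6-gon of circumradius 5 (area = (6/2)·5.000²·sin(360°/6) = 64.95 mm²); the 25×8 cube at (13, 2) contributes its full rectangle (area 200.00 mm²); the 14.5×16.5 cube at (5, 12.5) contributes its full rectangle (area 239.25 mm²); Merging all regions: the 3 present regions are separate (no shared area or edge), so areas and boundary lengths simply add and each stays a separate island — area = 504.20 mm². At z = 10.56: the cylinder does not reach this height (z outside [0, 4]); the cylinder at (-0.5, 6.5): section is a regular 6-gon, circumradius r=5 (area = (6/2)·5.000²·sin(360°/6) = 64.95 mm²); the cube at (13, 2) (footprint 25×8) is included at this height (area 200.00 mm²); the 14.5×16.5 cube at (5, 12.5) contributes its full rectangle (area 239.25 mm²); Taking the union: the 3 present regions are separate (no shared area or edge), so areas and boundary lengths simply add and each stays a separate island — area = 504.20 mm². Checking containment: the cross-section at z = 10.56 is a subset of the cross-section at z = 7.36.

entirely on top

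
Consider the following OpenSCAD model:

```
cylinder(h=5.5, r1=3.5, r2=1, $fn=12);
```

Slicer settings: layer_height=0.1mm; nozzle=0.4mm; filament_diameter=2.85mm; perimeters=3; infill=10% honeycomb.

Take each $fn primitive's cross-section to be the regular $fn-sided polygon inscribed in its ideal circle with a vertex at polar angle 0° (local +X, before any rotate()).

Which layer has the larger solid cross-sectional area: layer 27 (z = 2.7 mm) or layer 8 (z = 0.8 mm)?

Layer 27 (z = 2.7): the cone: at t=0.491 of its height the radius interpolates to r₁+(r₂−r₁)t = 2.273, giving a regular 12-gon of that circumradius (area = (12/2)·2.273²·sin(360°/12) = 15.50 mm²). So its area = 15.50 mm². Layer 8 (z = 0.8): the cone: at t=0.145 of its height the radius interpolates to r₁+(r₂−r₁)t = 3.136, giving a regular 12-gon of that circumradius (area = (12/2)·3.136²·sin(360°/12) = 29.51 mm²). So its area = 29.51 mm². Layer 8 is larger (29.51 vs 15.50 mm²).

layer 8 (z = 0.8 mm)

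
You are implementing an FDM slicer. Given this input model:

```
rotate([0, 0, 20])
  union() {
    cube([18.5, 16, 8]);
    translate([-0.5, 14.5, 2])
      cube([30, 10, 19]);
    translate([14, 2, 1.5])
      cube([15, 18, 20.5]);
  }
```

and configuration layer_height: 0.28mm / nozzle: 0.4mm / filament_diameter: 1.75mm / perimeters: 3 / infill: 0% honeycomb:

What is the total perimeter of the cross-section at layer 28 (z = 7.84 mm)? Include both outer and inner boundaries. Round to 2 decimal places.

At z = 7.84 mm: the 18.5×16 cube contributes its full rectangle (perimeter 69.00 mm); the 30×10 cube at (-0.5, 14.5) contributes its full rectangle (perimeter 80.00 mm); the cube at (14, 2) (footprint 15×18) is included at this height (perimeter 66.00 mm); Merging all regions: the regions partially overlap (shared area 166.50 mm²), so the edge portions inside another operand are dropped and the merged outline is re-measured after clipping — boundary = 109.00 mm; (whole slice rotated 20° about Z — lengths, areas and connectivity unchanged). Overall, the cross-section is a single solid region. Total boundary length (outer) = 109.00 mm.

109.00 mm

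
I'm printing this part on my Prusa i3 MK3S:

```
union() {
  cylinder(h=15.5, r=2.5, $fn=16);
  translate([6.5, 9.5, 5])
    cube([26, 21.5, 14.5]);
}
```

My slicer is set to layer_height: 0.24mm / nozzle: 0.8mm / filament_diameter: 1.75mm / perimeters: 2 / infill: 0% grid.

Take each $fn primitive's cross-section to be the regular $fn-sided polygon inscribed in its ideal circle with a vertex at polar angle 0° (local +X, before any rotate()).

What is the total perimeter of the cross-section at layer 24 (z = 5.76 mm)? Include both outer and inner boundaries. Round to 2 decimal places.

110.61 mm

At z = 5.76 mm: the r=2.5 cylinder gives a regular 16-gon of circumradius 2.5 (constant along its height) (perimeter = 2·16·2.500·sin(180°/16) = 15.61 mm); the cube at (6.5, 9.5) is present — its section is the full 26×21.5 rectangle (perimeter 95.00 mm); Merging all regions: the 2 present regions are separate (no shared area or edge), so areas and boundary lengths simply add and each stays a separate island — boundary = 110.61 mm. Overall, the cross-section has 2 separate islands. Total boundary length (outer) = 110.61 mm.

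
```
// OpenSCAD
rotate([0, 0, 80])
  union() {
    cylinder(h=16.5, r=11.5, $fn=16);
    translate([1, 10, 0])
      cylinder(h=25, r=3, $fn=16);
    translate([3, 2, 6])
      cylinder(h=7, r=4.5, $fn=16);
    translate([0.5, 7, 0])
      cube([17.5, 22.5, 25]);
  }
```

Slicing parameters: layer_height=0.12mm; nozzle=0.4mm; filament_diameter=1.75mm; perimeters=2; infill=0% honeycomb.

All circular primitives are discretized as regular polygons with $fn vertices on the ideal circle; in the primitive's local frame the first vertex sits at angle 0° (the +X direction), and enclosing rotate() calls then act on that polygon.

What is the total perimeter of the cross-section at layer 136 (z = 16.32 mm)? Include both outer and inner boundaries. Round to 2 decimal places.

128.37 mm

At z = 16.32 mm: the r=11.5 cylinder contributes a regular 16-gon of circumradius 11.5 (perimeter = 2·16·11.500·sin(180°/16) = 71.79 mm); the r=3 cylinder at (1, 10) contributes a regular 16-gon of circumradius 3 (perimeter = 2·16·3.000·sin(180°/16) = 18.73 mm); the cylinder at (3, 2) is absent (z outside [6, 13]); the 17.5×22.5 cube at (0.5, 7) contributes its full rectangle (perimeter 80.00 mm); Taking the union: the regions partially overlap (shared area 50.29 mm²), so the edge portions inside another operand are dropped and the merged outline is re-measured after clipping — boundary = 128.37 mm; (rotated 80° about Z; rotation is an isometry so areas/perimeters/island counts are preserved). Overall, the cross-section is a single solid region. Total boundary length (outer) = 128.37 mm.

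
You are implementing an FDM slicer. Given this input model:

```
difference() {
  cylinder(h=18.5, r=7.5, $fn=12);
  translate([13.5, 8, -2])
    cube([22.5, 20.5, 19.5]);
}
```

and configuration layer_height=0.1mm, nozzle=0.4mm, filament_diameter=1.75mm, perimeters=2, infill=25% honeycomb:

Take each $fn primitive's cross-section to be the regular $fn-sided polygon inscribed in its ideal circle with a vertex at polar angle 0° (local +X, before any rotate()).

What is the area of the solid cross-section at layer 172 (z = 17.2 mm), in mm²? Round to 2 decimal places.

At z = 17.2 mm: the r=7.5 cylinder contributes a regular 12-gon of circumradius 7.5 (area = (12/2)·7.500²·sin(360°/12) = 168.75 mm²); the cube at (13.5, 8) (footprint 22.5×20.5) is included at this height (area 461.25 mm²); Subtracting the remaining from the first: starting from the r=7.5 cylinder (168.75 mm²), the 22.5×20.5 cube at (13.5, 8) misses the remaining region (no effect) — area = 168.75 mm². Overall, the cross-section is a single solid region. Net area = 168.75 mm².

168.75 mm²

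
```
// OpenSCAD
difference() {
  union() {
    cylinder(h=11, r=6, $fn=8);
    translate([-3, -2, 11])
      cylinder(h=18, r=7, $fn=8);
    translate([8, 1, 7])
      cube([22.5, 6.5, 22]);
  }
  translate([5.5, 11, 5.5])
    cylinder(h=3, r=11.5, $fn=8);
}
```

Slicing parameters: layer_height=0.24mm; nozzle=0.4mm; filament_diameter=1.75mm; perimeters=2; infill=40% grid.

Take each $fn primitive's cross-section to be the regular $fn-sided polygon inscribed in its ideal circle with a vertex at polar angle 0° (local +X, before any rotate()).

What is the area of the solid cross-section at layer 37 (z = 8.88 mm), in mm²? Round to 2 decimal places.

At z = 8.88 mm: the r=6 cylinder gives a regular 8-gon of circumradius 6 (constant along its height) (area = (8/2)·6.000²·sin(360°/8) = 101.82 mm²); the cylinder at (-3, -2) is not intersected at this z (z outside [11, 29]); the cube at (8, 1) (footprint 22.5×6.5) is included at this height (area 146.25 mm²); Taking the union: the 2 present regions are separate (no shared area or edge), so areas and boundary lengths simply add and each stays a separate island — area = 248.07 mm²; the cylinder at (5.5, 11) does not reach this height (z outside [5.5, 8.5]); After the difference (first − rest): none of the subtracted shapes is present at this height, so the result so far is unchanged — area = 248.07 mm². Overall, the cross-section has 2 separate islands. Net area = 248.07 mm².

248.07 mm²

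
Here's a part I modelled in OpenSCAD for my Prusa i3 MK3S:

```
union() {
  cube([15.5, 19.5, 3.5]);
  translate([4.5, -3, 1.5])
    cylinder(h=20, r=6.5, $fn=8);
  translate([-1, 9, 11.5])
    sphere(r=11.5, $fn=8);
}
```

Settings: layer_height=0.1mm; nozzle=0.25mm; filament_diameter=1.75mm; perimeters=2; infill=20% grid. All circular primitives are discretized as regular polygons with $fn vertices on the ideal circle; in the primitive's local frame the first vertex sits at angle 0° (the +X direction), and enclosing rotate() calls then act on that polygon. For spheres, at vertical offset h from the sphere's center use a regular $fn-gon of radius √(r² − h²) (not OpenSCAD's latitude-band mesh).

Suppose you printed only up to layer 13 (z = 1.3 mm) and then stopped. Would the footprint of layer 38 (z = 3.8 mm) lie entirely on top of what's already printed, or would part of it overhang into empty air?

Compare the two slices. At z = 1.3: the cube (footprint 15.5×19.5) is included at this height (area 302.25 mm²); the cylinder at (4.5, -3) is not intersected at this z (z outside [1.5, 21.5]); the sphere at (-1, 9): section is a regular 8-gon, circumradius = √(r²−h²) = √(11.5²−10.2²) = 5.311 (area = (8/2)·5.311²·sin(360°/8) = 79.79 mm²); Taking the union: the regions partially overlap — summed areas 382.04 mm² minus the doubly-counted overlap 29.69 mm² gives 352.35 mm² — area = 352.35 mm². At z = 3.8: the cube does not reach this height (z outside [0, 3.5]); the r=6.5 cylinder at (4.5, -3) contributes a regular 8-gon of circumradius 6.5 (area = (8/2)·6.500²·sin(360°/8) = 119.50 mm²); the sphere at (-1, 9): section is a regular 8-gon, circumradius = √(r²−h²) = √(11.5²−7.7²) = 8.542 (area = (8/2)·8.542²·sin(360°/8) = 206.36 mm²); Combining (union): the regions partially overlap — summed areas 325.86 mm² minus the doubly-counted overlap 3.96 mm² gives 321.90 mm² — area = 321.90 mm². Checking containment: at z = 3.8 the cross-section extends beyond the z = 1.3 cross-section by about 165.23 mm².

part overhangs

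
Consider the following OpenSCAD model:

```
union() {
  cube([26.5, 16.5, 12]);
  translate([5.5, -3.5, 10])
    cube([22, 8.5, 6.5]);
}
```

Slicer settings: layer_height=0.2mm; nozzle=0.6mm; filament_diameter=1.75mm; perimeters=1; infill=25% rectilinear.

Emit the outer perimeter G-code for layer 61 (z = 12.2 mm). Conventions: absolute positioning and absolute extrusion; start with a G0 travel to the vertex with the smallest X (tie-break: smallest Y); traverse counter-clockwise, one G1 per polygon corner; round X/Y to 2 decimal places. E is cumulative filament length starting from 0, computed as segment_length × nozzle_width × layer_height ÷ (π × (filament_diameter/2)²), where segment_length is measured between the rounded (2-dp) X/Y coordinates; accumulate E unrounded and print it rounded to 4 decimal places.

G0 X5.50 Y-3.50 Z12.20
G1 X27.50 Y-3.50 E1.0976
G1 X27.50 Y5.00 E1.5217
G1 X5.50 Y5.00 E2.6192
G1 X5.50 Y-3.50 E3.0433

At z = 12.2 mm: the cube is absent (z outside [0, 12]); the cube at (5.5, -3.5) is present — its section is the full 22×8.5 rectangle; Taking the union: only the 22×8.5 cube at (5.5, -3.5) is present, so the union is just that shape — 1 connected region. The outline is a single polygon with 4 vertices. Extrusion per mm of travel: 0.6 × 0.2 / (π × 0.875²) = 0.049890. Accumulating E over each segment gives final E = 3.0433.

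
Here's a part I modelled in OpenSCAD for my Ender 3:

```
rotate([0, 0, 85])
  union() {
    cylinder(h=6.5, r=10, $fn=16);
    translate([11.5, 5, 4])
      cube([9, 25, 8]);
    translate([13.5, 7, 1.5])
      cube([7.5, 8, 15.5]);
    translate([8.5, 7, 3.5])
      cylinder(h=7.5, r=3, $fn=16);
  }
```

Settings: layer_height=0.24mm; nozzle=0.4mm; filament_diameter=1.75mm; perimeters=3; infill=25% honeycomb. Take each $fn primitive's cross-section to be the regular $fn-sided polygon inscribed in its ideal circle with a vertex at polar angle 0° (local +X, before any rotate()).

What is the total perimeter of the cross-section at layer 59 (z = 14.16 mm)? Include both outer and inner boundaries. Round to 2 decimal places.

At z = 14.16 mm: the cylinder does not reach this height (z outside [0, 6.5]); the cube at (11.5, 5) is absent (z outside [4, 12]); the cube at (13.5, 7) (footprint 7.5×8) is included at this height (perimeter 31.00 mm); the cylinder at (8.5, 7) is absent (z outside [3.5, 11]); Merging all regions: only the 7.5×8 cube at (13.5, 7) is present, so the union is just that shape — boundary = 31.00 mm; (whole slice rotated 85° about Z — lengths, areas and connectivity unchanged). Overall, the cross-section is a single solid region. Total boundary length (outer) = 31.00 mm.

31.00 mm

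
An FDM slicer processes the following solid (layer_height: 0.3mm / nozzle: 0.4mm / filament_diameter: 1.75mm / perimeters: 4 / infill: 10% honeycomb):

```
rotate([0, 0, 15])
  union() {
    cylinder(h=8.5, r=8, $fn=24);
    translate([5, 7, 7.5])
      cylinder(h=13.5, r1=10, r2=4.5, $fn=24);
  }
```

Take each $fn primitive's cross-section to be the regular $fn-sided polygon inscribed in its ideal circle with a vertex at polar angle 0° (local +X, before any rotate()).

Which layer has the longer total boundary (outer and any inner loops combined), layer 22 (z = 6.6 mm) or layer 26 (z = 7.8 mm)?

Layer 22 (z = 6.6): the cylinder: section is a regular 24-gon, circumradius r=8 (perimeter = 2·24·8.000·sin(180°/24) = 50.12 mm); the cone at (5, 7) is absent (z outside [7.5, 21]); Taking the union: only the r=8 cylinder is present, so the union is just that shape — boundary = 50.12 mm; (whole slice rotated 15° about Z — lengths, areas and connectivity unchanged). So its perimeter = 50.12 mm. Layer 26 (z = 7.8): the cylinder: section is a regular 24-gon, circumradius r=8 (perimeter = 2·24·8.000·sin(180°/24) = 50.12 mm); the cone at (5, 7) (r1=10→r2=4.5) has section circumradius 9.878 here — a regular 24-gon (perimeter = 2·24·9.878·sin(180°/24) = 61.89 mm); Merging all regions: the regions partially overlap (shared area 100.15 mm²), so the edge portions inside another operand are dropped and the merged outline is re-measured after clipping — boundary = 74.36 mm; (rotated 15° about Z; rotation is an isometry so areas/perimeters/island counts are preserved). So its perimeter = 74.36 mm. Layer 26 is larger (74.36 vs 50.12 mm).

layer 26 (z = 7.8 mm)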